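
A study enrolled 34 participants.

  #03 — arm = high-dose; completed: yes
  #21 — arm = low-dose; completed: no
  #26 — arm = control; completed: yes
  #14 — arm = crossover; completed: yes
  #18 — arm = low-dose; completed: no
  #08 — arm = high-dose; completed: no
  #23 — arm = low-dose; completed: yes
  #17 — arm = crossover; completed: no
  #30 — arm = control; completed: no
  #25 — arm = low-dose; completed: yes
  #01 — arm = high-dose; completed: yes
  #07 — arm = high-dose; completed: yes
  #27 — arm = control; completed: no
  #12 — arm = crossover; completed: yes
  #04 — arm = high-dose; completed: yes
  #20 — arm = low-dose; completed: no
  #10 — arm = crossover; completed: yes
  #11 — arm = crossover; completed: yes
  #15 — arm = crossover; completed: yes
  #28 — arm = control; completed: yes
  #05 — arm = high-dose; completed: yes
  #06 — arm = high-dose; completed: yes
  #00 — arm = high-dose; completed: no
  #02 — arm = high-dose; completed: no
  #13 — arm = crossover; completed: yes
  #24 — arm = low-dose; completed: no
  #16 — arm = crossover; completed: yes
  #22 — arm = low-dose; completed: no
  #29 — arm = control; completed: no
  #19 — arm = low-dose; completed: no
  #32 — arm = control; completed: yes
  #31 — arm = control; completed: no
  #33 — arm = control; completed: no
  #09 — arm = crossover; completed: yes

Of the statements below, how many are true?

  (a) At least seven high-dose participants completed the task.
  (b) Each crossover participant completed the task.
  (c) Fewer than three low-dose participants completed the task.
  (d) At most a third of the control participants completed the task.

1

(a) high-dose: |A| = 9, |A ∩ B| = 6; needs |A ∩ B| ≥ 7 — false.
(b) crossover: |A| = 9, |A ∩ B| = 8; needs A ⊆ B, i.e. every element of A is in B (|A ∖ B| = 0) — false.
(c) low-dose: |A| = 8, |A ∩ B| = 2; needs |A ∩ B| < 3 — true.
(d) control: |A| = 8, |A ∩ B| = 3; needs |A ∩ B| / |A| ≤ 1/3 — false.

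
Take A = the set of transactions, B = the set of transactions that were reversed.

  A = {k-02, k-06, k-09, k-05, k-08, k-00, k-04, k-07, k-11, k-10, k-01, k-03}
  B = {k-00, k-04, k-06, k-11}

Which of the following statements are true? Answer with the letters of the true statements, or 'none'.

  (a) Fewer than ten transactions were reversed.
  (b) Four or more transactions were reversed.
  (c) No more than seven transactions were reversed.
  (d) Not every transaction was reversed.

(a), (b), (c), (d)

|A| = 12, |A ∩ B| = 4, |A ∖ B| = 8.
(a) |A ∩ B| < 10: holds.
(b) |A ∩ B| ≥ 4: holds.
(c) |A ∩ B| ≤ 7: holds.
(d) A ⊄ B (|A ∖ B| ≥ 1): holds.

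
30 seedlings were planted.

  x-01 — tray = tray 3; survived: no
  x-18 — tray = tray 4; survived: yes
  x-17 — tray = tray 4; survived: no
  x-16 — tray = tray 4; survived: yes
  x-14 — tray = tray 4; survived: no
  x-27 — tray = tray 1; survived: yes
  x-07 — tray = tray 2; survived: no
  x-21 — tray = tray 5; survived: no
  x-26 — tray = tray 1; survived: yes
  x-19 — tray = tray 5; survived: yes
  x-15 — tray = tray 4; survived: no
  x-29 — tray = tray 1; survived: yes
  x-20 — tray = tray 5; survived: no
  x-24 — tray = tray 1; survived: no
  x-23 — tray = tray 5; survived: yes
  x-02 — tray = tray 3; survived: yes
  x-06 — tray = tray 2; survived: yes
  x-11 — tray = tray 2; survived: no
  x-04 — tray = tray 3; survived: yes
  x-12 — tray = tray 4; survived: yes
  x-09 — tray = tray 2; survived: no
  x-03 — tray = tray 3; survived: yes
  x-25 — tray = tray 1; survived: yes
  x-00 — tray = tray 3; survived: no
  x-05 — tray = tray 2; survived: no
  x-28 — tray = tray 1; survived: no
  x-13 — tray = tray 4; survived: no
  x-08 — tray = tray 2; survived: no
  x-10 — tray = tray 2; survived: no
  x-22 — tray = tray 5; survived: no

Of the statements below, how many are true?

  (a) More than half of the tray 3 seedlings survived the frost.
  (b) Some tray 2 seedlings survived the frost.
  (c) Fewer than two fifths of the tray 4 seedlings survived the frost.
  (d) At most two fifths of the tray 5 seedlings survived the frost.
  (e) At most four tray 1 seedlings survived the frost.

4

(a) tray 3: |A| = 5, |A ∩ B| = 3; needs |A ∩ B| > |A ∖ B| — true.
(b) tray 2: |A| = 7, |A ∩ B| = 1; needs A ∩ B ≠ ∅ (|A ∩ B| ≥ 1) — true.
(c) tray 4: |A| = 7, |A ∩ B| = 3; needs |A ∩ B| / |A| < 2/5 — false.
(d) tray 5: |A| = 5, |A ∩ B| = 2; needs |A ∩ B| / |A| ≤ 2/5 — true.
(e) tray 1: |A| = 6, |A ∩ B| = 4; needs |A ∩ B| ≤ 4 — true.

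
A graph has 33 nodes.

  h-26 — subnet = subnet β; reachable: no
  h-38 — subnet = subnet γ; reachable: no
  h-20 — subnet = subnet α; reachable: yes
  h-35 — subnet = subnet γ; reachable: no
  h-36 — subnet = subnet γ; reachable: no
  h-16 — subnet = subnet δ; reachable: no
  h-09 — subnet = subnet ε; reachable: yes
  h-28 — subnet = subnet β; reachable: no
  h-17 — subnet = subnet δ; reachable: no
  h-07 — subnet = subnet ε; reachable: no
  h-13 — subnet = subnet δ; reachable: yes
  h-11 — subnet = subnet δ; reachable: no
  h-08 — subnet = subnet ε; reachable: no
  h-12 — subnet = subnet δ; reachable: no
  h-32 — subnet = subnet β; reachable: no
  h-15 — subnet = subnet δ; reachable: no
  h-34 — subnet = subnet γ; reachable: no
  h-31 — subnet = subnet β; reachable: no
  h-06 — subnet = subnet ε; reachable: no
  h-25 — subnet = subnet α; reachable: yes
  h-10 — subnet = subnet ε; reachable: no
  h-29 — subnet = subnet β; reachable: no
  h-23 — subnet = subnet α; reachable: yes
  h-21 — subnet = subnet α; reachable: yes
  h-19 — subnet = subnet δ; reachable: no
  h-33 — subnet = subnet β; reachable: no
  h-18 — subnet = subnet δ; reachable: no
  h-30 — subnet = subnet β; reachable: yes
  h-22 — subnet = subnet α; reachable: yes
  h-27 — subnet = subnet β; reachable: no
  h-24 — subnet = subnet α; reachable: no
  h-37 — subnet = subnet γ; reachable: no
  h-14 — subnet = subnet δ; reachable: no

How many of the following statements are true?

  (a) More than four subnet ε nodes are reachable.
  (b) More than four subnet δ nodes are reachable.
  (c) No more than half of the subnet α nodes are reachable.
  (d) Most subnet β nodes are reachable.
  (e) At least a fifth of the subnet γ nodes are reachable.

0

(a) subnet ε: |A| = 5, |A ∩ B| = 1; needs |A ∩ B| > 4 — false.
(b) subnet δ: |A| = 9, |A ∩ B| = 1; needs |A ∩ B| > 4 — false.
(c) subnet α: |A| = 6, |A ∩ B| = 5; needs |A ∩ B| ≤ |A ∖ B| — false.
(d) subnet β: |A| = 8, |A ∩ B| = 1; needs |A ∩ B| > |A ∖ B| — false.
(e) subnet γ: |A| = 5, |A ∩ B| = 0; needs |A ∩ B| / |A| ≥ 1/5 — false.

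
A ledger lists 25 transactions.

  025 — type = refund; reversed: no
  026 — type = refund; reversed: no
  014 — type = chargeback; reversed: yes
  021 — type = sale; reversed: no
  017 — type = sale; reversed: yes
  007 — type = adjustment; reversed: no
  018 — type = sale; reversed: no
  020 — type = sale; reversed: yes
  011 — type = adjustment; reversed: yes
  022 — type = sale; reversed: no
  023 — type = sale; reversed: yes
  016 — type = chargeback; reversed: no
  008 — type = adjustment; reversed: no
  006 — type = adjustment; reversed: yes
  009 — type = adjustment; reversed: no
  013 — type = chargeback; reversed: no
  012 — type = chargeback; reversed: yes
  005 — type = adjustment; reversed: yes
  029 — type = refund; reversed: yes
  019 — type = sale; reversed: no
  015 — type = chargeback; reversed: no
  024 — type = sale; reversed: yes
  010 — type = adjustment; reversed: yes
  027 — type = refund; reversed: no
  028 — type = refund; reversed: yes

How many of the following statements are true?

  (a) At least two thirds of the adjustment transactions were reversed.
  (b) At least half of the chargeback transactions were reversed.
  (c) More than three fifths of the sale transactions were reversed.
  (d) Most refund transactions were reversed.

(a) adjustment: |A| = 7, |A ∩ B| = 4; needs |A ∩ B| / |A| ≥ 2/3 — false.
(b) chargeback: |A| = 5, |A ∩ B| = 2; needs |A ∩ B| ≥ |A ∖ B| — false.
(c) sale: |A| = 8, |A ∩ B| = 4; needs |A ∩ B| / |A| > 3/5 — false.
(d) refund: |A| = 5, |A ∩ B| = 2; needs |A ∩ B| > |A ∖ B| — false.

0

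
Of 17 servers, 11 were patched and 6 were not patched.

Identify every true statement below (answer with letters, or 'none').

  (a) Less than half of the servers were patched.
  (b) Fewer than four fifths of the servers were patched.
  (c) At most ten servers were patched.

(b)

|A| = 17, |A ∩ B| = 11, |A ∖ B| = 6.
(a) |A ∩ B| < |A ∖ B|: fails.
(b) |A ∩ B| / |A| < 4/5: holds.
(c) |A ∩ B| ≤ 10: fails.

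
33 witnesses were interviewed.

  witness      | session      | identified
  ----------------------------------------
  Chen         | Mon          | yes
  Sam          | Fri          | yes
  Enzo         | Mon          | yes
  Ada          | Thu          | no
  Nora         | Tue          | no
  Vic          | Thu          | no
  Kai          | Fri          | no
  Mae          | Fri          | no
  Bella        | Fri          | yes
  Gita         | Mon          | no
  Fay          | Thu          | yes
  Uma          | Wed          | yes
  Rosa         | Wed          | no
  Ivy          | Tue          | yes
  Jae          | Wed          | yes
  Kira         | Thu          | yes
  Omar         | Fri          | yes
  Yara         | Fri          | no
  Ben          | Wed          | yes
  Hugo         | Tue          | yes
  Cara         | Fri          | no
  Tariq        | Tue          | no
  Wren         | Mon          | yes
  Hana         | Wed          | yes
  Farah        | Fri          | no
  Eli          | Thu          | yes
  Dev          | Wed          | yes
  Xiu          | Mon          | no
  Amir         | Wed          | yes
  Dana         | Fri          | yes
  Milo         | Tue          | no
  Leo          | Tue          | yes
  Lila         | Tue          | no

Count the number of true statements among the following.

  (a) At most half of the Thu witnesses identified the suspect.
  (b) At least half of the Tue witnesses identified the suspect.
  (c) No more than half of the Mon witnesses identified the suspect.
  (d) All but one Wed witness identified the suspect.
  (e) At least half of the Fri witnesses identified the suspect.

(a) Thu: |A| = 5, |A ∩ B| = 3; needs |A ∩ B| ≤ |A ∖ B| — false.
(b) Tue: |A| = 7, |A ∩ B| = 3; needs |A ∩ B| ≥ |A ∖ B| — false.
(c) Mon: |A| = 5, |A ∩ B| = 3; needs |A ∩ B| ≤ |A ∖ B| — false.
(d) Wed: |A| = 7, |A ∩ B| = 6; needs |A ∖ B| = 1 — true.
(e) Fri: |A| = 9, |A ∩ B| = 4; needs |A ∩ B| ≥ |A ∖ B| — false.

1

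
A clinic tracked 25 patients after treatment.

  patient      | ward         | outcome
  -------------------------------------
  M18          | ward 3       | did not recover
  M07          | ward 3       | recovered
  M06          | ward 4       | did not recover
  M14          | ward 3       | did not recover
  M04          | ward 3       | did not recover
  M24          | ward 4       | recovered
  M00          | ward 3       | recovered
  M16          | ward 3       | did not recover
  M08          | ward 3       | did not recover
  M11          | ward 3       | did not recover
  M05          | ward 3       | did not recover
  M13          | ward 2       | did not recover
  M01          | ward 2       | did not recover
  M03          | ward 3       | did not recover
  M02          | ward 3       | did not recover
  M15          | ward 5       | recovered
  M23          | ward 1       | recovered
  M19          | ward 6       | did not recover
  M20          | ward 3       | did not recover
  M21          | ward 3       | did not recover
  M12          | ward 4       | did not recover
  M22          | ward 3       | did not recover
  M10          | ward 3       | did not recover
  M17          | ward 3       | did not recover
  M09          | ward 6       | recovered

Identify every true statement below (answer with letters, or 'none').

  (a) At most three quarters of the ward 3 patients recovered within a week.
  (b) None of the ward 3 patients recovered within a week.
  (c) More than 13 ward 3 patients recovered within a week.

|A| = 16, |A ∩ B| = 2, |A ∖ B| = 14.
(a) |A ∩ B| / |A| ≤ 3/4: holds.
(b) A ∩ B = ∅ (|A ∩ B| = 0): fails.
(c) |A ∩ B| > 13: fails.

(a)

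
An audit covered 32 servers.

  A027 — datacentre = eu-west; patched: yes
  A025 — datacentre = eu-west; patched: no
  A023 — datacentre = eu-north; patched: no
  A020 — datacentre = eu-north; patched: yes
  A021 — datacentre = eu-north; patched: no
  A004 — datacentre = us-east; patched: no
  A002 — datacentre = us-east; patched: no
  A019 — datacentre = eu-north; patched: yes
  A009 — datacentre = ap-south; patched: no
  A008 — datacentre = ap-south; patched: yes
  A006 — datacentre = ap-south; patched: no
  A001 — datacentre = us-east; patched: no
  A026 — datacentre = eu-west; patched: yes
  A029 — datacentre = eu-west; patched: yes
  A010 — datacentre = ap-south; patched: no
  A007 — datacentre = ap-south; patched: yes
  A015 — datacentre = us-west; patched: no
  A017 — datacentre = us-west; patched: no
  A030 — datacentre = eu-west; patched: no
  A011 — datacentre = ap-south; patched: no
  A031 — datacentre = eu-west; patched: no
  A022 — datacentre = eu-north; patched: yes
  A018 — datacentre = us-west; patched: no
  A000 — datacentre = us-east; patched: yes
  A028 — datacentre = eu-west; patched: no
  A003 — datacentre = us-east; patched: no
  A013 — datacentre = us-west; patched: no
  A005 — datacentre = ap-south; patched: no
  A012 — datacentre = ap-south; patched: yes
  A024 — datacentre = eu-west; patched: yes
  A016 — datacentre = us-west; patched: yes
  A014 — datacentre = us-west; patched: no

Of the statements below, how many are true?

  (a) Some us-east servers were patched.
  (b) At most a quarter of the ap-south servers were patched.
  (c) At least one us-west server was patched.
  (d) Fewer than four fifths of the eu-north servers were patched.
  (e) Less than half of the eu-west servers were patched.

(a) us-east: |A| = 5, |A ∩ B| = 1; needs A ∩ B ≠ ∅ (|A ∩ B| ≥ 1) — true.
(b) ap-south: |A| = 8, |A ∩ B| = 3; needs |A ∩ B| / |A| ≤ 1/4 — false.
(c) us-west: |A| = 6, |A ∩ B| = 1; needs A ∩ B ≠ ∅ (|A ∩ B| ≥ 1) — true.
(d) eu-north: |A| = 5, |A ∩ B| = 3; needs |A ∩ B| / |A| < 4/5 — true.
(e) eu-west: |A| = 8, |A ∩ B| = 4; needs |A ∩ B| < |A ∖ B| — false.

3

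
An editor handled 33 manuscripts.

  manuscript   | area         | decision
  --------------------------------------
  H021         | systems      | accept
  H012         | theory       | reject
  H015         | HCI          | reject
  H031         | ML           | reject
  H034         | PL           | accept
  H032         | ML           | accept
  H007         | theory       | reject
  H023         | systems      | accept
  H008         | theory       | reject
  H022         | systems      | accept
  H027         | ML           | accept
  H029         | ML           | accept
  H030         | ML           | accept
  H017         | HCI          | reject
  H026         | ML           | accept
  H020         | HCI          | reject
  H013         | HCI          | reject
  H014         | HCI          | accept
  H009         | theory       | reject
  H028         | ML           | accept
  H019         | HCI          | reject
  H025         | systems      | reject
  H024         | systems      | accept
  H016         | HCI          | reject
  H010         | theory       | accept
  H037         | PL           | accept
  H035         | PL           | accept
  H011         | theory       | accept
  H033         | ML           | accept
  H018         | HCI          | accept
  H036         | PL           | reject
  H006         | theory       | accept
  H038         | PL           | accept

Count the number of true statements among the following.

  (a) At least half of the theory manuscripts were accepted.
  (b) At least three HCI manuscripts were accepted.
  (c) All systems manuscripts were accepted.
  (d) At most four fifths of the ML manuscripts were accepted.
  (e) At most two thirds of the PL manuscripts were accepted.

0

(a) theory: |A| = 7, |A ∩ B| = 3; needs |A ∩ B| ≥ |A ∖ B| — false.
(b) HCI: |A| = 8, |A ∩ B| = 2; needs |A ∩ B| ≥ 3 — false.
(c) systems: |A| = 5, |A ∩ B| = 4; needs A ⊆ B, i.e. every element of A is in B (|A ∖ B| = 0) — false.
(d) ML: |A| = 8, |A ∩ B| = 7; needs |A ∩ B| / |A| ≤ 4/5 — false.
(e) PL: |A| = 5, |A ∩ B| = 4; needs |A ∩ B| / |A| ≤ 2/3 — false.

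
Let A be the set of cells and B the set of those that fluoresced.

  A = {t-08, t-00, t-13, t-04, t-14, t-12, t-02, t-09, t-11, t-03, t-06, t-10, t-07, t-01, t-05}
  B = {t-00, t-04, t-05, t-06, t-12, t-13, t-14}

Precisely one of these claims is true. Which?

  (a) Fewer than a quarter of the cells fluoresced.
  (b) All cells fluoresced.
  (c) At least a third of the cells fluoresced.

(c)

|A| = 15, |A ∩ B| = 7, |A ∖ B| = 8.
(a) requires |A ∩ B| / |A| < 1/4: false.
(b) requires A ⊆ B, i.e. every element of A is in B (|A ∖ B| = 0): false.
(c) requires |A ∩ B| / |A| ≥ 1/3: true.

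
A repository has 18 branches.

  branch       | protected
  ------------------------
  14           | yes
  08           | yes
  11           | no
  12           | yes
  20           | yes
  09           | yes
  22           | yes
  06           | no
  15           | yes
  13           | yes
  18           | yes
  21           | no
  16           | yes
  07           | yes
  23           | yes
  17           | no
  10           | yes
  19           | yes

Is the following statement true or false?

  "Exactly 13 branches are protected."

Truth condition: |A ∩ B| = 13.
|A| = 18, |A ∩ B| = 14, |A ∖ B| = 4.
|A ∩ B| = 14, so the statement is false.

False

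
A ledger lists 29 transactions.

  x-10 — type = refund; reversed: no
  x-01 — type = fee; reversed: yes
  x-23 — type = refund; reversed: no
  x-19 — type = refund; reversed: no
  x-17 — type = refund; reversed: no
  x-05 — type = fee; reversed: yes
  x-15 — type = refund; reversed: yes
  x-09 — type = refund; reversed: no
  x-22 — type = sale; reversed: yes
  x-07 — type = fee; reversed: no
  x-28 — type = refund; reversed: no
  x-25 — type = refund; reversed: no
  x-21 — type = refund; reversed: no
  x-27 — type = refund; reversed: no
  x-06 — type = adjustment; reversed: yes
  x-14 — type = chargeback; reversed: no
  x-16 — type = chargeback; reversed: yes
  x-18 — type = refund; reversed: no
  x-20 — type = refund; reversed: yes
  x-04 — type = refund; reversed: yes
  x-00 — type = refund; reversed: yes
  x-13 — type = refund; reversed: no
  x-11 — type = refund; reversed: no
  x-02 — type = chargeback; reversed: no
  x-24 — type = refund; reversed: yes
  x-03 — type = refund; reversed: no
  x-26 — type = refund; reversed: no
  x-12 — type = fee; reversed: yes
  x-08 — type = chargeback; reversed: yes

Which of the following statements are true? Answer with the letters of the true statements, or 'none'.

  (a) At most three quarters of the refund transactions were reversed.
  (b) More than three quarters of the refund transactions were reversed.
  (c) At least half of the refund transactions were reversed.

|A| = 19, |A ∩ B| = 5, |A ∖ B| = 14.
(a) |A ∩ B| / |A| ≤ 3/4: holds.
(b) |A ∩ B| / |A| > 3/4: fails.
(c) |A ∩ B| ≥ |A ∖ B|: fails.

(a)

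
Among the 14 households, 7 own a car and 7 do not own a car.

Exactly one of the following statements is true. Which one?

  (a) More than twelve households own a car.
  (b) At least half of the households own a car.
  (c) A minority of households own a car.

(b)

|A| = 14, |A ∩ B| = 7, |A ∖ B| = 7.
(a) requires |A ∩ B| > 12: false.
(b) requires |A ∩ B| ≥ |A ∖ B|: true.
(c) requires |A ∩ B| < |A ∖ B|: false.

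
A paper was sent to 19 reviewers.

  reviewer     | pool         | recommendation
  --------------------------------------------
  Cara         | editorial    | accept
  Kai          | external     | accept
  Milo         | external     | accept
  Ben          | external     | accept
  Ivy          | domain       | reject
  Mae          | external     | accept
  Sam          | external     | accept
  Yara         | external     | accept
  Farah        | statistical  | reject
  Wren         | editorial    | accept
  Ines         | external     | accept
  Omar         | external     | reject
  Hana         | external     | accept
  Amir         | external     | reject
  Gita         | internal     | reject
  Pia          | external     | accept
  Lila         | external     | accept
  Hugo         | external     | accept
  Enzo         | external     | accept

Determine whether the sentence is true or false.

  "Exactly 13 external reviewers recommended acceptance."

False

Truth condition: |A ∩ B| = 13.
A (the restrictor) = {Kai, Milo, Ben, Mae, Sam, Yara, Ines, Omar, Hana, Amir, Pia, Lila, Hugo, Enzo}, |A| = 14.
A ∩ B = {Kai, Milo, Ben, Mae, Sam, Yara, Ines, Hana, Pia, Lila, Hugo, Enzo}, so |A ∩ B| = 12.
|A ∩ B| = 12, so the statement is false.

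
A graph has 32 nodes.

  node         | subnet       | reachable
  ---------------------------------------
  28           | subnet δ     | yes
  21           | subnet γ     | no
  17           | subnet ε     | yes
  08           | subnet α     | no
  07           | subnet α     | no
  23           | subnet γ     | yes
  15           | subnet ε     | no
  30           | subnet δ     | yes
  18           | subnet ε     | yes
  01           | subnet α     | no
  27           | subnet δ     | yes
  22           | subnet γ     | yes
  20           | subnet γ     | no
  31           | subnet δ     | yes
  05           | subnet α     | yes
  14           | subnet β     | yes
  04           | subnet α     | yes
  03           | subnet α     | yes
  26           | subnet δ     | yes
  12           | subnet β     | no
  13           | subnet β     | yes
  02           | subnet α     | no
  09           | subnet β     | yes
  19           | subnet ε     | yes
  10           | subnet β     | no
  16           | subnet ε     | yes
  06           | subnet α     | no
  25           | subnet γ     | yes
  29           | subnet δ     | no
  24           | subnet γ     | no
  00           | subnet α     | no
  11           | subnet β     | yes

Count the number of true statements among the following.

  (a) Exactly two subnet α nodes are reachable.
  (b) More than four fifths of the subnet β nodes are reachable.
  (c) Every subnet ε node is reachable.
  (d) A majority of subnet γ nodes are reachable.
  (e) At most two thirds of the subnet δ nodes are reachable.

0

(a) subnet α: |A| = 9, |A ∩ B| = 3; needs |A ∩ B| = 2 — false.
(b) subnet β: |A| = 6, |A ∩ B| = 4; needs |A ∩ B| / |A| > 4/5 — false.
(c) subnet ε: |A| = 5, |A ∩ B| = 4; needs A ⊆ B, i.e. every element of A is in B (|A ∖ B| = 0) — false.
(d) subnet γ: |A| = 6, |A ∩ B| = 3; needs |A ∩ B| > |A ∖ B| — false.
(e) subnet δ: |A| = 6, |A ∩ B| = 5; needs |A ∩ B| / |A| ≤ 2/3 — false.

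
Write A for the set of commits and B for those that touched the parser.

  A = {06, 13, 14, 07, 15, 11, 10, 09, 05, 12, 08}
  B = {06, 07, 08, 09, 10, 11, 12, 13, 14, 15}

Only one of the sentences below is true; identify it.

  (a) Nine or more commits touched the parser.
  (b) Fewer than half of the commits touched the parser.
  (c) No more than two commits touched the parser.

|A| = 11, |A ∩ B| = 10, |A ∖ B| = 1.
(a) requires |A ∩ B| ≥ 9: true.
(b) requires |A ∩ B| < |A ∖ B|: false.
(c) requires |A ∩ B| ≤ 2: false.

(a)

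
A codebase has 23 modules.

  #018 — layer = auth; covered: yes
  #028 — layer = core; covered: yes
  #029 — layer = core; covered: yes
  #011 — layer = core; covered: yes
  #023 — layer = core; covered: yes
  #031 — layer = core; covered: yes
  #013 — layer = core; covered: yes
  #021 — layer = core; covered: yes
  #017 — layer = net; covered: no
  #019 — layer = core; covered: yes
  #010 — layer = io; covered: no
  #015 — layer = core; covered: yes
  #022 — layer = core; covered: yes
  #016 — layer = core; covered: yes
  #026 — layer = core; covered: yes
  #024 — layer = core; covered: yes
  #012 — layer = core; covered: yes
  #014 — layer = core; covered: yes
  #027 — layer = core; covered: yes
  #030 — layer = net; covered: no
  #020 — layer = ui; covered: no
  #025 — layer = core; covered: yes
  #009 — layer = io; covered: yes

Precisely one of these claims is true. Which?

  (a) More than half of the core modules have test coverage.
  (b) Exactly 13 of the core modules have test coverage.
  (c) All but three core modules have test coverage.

(a)

|A| = 17, |A ∩ B| = 17, |A ∖ B| = 0.
(a) requires |A ∩ B| > |A ∖ B|: true.
(b) requires |A ∩ B| = 13: false.
(c) requires |A ∖ B| = 3: false.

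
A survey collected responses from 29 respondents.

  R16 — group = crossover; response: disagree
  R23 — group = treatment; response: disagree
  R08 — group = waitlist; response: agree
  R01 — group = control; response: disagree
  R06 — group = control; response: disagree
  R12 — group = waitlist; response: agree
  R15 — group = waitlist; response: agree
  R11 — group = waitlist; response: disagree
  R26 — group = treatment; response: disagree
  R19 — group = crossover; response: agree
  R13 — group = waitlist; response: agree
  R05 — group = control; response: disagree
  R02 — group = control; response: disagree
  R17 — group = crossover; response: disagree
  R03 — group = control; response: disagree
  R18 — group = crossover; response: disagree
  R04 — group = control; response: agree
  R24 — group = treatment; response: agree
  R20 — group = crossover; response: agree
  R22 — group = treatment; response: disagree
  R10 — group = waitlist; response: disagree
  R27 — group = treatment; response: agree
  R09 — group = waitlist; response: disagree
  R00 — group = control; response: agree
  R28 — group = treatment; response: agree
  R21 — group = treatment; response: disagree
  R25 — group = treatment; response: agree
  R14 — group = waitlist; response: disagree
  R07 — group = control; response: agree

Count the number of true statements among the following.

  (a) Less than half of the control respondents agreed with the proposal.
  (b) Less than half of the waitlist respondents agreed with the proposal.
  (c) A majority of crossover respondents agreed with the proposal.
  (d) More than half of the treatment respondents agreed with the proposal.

(a) control: |A| = 8, |A ∩ B| = 3; needs |A ∩ B| < |A ∖ B| — true.
(b) waitlist: |A| = 8, |A ∩ B| = 4; needs |A ∩ B| < |A ∖ B| — false.
(c) crossover: |A| = 5, |A ∩ B| = 2; needs |A ∩ B| > |A ∖ B| — false.
(d) treatment: |A| = 8, |A ∩ B| = 4; needs |A ∩ B| > |A ∖ B| — false.

1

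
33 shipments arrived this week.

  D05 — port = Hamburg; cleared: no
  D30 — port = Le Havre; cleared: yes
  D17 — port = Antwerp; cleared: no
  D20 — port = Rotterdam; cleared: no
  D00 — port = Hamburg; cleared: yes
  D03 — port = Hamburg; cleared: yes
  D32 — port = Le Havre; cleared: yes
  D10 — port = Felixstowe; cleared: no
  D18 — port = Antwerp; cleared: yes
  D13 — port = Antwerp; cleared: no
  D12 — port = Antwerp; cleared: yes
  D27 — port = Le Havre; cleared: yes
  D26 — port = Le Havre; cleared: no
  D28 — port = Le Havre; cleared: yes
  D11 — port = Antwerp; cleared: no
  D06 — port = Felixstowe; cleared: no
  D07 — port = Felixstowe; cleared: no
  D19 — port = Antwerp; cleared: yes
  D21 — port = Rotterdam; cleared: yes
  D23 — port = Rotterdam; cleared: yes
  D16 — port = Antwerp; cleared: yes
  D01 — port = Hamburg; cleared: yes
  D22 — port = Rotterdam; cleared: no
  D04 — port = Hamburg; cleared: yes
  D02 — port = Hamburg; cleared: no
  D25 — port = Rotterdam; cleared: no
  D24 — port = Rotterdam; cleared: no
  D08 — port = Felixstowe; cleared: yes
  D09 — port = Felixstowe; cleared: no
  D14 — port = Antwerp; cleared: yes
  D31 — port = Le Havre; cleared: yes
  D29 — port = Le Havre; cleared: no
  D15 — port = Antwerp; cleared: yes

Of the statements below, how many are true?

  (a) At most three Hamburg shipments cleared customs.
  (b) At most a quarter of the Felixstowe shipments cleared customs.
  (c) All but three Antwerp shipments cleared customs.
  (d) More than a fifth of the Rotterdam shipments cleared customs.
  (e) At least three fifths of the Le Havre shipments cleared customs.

(a) Hamburg: |A| = 6, |A ∩ B| = 4; needs |A ∩ B| ≤ 3 — false.
(b) Felixstowe: |A| = 5, |A ∩ B| = 1; needs |A ∩ B| / |A| ≤ 1/4 — true.
(c) Antwerp: |A| = 9, |A ∩ B| = 6; needs |A ∖ B| = 3 — true.
(d) Rotterdam: |A| = 6, |A ∩ B| = 2; needs |A ∩ B| / |A| > 1/5 — true.
(e) Le Havre: |A| = 7, |A ∩ B| = 5; needs |A ∩ B| / |A| ≥ 3/5 — true.

4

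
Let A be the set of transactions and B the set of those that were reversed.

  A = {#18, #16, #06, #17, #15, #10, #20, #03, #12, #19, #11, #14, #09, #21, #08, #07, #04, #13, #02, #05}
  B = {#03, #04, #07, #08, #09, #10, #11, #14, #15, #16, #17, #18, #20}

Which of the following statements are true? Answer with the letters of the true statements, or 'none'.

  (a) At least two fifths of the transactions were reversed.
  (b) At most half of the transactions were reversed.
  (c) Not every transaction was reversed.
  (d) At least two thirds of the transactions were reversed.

(a), (c)

|A| = 20, |A ∩ B| = 13, |A ∖ B| = 7.
(a) |A ∩ B| / |A| ≥ 2/5: holds.
(b) |A ∩ B| ≤ |A ∖ B|: fails.
(c) A ⊄ B (|A ∖ B| ≥ 1): holds.
(d) |A ∩ B| / |A| ≥ 2/3: fails.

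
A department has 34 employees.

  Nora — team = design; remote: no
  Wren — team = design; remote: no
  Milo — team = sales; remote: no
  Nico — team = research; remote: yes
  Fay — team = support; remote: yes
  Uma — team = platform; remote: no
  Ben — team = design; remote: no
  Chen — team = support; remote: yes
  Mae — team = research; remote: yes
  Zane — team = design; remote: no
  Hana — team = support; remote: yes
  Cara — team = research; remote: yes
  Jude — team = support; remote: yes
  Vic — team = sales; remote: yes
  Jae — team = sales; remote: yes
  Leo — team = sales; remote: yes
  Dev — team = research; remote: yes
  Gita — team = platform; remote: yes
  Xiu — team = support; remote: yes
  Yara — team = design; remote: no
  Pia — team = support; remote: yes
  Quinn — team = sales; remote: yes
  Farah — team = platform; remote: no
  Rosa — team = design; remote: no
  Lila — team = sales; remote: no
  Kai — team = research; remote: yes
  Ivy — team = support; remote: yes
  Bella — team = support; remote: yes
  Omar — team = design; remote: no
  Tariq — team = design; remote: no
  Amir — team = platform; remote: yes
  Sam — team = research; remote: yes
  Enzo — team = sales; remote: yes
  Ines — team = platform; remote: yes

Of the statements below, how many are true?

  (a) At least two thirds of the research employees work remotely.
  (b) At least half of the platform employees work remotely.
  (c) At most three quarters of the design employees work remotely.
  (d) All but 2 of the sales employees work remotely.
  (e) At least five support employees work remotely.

(a) research: |A| = 6, |A ∩ B| = 6; needs |A ∩ B| / |A| ≥ 2/3 — true.
(b) platform: |A| = 5, |A ∩ B| = 3; needs |A ∩ B| ≥ |A ∖ B| — true.
(c) design: |A| = 8, |A ∩ B| = 0; needs |A ∩ B| / |A| ≤ 3/4 — true.
(d) sales: |A| = 7, |A ∩ B| = 5; needs |A ∖ B| = 2 — true.
(e) support: |A| = 8, |A ∩ B| = 8; needs |A ∩ B| ≥ 5 — true.

5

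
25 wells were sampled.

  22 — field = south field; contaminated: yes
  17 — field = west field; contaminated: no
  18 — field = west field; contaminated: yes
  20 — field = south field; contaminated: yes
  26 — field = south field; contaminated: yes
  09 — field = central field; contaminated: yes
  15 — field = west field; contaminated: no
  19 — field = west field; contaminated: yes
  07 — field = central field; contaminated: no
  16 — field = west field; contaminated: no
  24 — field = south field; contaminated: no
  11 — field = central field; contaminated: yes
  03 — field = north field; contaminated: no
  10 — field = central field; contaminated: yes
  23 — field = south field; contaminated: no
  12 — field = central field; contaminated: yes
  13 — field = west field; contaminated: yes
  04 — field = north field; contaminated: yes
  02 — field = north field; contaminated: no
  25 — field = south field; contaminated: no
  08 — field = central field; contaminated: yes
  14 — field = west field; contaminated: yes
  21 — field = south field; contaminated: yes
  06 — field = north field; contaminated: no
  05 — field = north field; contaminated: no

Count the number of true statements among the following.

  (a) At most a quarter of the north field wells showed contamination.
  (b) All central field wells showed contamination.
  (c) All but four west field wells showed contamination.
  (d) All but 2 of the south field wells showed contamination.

1

(a) north field: |A| = 5, |A ∩ B| = 1; needs |A ∩ B| / |A| ≤ 1/4 — true.
(b) central field: |A| = 6, |A ∩ B| = 5; needs A ⊆ B, i.e. every element of A is in B (|A ∖ B| = 0) — false.
(c) west field: |A| = 7, |A ∩ B| = 4; needs |A ∖ B| = 4 — false.
(d) south field: |A| = 7, |A ∩ B| = 4; needs |A ∖ B| = 2 — false.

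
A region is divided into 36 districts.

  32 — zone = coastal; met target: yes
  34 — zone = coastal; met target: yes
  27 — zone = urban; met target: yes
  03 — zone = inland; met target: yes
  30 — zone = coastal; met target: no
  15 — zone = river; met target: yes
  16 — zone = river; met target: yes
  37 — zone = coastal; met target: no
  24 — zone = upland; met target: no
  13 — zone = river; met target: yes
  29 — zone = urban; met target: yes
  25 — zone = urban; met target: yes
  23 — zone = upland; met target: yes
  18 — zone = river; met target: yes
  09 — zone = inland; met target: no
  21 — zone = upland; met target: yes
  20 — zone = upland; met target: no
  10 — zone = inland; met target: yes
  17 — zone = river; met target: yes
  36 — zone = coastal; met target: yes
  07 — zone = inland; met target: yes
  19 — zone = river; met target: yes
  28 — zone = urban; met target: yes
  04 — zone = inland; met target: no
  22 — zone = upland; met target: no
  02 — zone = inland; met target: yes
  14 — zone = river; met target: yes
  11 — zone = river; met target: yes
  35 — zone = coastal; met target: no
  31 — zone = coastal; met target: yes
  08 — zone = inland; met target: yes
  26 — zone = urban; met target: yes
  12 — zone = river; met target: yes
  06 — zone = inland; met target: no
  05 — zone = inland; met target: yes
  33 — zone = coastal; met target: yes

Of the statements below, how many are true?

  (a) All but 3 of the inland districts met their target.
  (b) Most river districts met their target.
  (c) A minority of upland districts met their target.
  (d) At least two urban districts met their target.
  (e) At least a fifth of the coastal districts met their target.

5

(a) inland: |A| = 9, |A ∩ B| = 6; needs |A ∖ B| = 3 — true.
(b) river: |A| = 9, |A ∩ B| = 9; needs |A ∩ B| > |A ∖ B| — true.
(c) upland: |A| = 5, |A ∩ B| = 2; needs |A ∩ B| < |A ∖ B| — true.
(d) urban: |A| = 5, |A ∩ B| = 5; needs |A ∩ B| ≥ 2 — true.
(e) coastal: |A| = 8, |A ∩ B| = 5; needs |A ∩ B| / |A| ≥ 1/5 — true.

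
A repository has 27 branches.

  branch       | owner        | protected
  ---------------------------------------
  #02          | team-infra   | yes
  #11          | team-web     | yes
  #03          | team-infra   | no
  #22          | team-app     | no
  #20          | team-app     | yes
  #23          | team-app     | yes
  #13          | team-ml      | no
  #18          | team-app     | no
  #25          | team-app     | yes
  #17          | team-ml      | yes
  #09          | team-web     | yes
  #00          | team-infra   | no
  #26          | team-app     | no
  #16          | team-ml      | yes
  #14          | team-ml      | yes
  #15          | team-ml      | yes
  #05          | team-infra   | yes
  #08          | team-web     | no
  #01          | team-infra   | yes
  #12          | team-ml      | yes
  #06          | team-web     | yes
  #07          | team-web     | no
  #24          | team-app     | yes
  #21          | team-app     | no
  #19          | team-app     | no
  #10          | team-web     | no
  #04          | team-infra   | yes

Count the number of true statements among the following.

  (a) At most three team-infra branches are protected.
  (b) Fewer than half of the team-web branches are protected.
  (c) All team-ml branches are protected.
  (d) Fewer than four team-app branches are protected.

(a) team-infra: |A| = 6, |A ∩ B| = 4; needs |A ∩ B| ≤ 3 — false.
(b) team-web: |A| = 6, |A ∩ B| = 3; needs |A ∩ B| < |A ∖ B| — false.
(c) team-ml: |A| = 6, |A ∩ B| = 5; needs A ⊆ B, i.e. every element of A is in B (|A ∖ B| = 0) — false.
(d) team-app: |A| = 9, |A ∩ B| = 4; needs |A ∩ B| < 4 — false.

0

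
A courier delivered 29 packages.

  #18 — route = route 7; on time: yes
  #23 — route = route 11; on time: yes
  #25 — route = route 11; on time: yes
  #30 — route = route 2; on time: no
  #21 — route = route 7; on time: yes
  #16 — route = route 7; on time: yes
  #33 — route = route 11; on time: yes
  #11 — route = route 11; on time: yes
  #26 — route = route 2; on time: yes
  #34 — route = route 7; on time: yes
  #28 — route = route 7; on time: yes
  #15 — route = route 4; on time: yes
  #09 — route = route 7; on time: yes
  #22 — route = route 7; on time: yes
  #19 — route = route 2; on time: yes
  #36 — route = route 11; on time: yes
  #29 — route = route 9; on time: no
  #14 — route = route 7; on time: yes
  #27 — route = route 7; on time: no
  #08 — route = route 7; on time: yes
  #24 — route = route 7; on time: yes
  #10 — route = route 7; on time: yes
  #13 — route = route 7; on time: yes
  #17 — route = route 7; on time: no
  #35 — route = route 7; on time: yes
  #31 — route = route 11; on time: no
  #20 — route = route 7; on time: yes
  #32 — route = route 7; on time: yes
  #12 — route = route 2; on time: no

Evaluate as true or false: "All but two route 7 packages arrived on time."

True

'All but two route 7 packages arrived on time' holds iff |A ∖ B| = 2.
|A| = 17, |A ∩ B| = 15, |A ∖ B| = 2.
|A ∖ B| = 2, so the statement is true.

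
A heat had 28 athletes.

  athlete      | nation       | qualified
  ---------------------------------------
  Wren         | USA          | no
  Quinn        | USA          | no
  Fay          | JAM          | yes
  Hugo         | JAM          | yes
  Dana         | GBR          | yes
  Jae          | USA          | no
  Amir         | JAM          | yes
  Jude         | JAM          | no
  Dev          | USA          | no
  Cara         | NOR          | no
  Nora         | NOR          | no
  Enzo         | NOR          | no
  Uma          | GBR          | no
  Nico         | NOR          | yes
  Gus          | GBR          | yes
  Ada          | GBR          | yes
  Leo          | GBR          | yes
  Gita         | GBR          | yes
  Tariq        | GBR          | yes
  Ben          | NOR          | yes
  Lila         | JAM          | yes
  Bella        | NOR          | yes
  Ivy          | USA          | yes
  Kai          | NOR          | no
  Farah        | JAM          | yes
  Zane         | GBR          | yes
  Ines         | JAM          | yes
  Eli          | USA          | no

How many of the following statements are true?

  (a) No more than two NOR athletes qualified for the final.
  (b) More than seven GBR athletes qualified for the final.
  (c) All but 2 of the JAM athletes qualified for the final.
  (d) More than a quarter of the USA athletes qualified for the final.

0

(a) NOR: |A| = 7, |A ∩ B| = 3; needs |A ∩ B| ≤ 2 — false.
(b) GBR: |A| = 8, |A ∩ B| = 7; needs |A ∩ B| > 7 — false.
(c) JAM: |A| = 7, |A ∩ B| = 6; needs |A ∖ B| = 2 — false.
(d) USA: |A| = 6, |A ∩ B| = 1; needs |A ∩ B| / |A| > 1/4 — false.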